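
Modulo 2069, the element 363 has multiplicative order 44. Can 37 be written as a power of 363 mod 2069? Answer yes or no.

37 ∈ ⟨363⟩ iff 37^44 ≡ 1 (mod 2069), since |⟨363⟩| = 44.
37^44 mod 2069 = 1.
Since 1 = 1, 37 lies in the subgroup.

yes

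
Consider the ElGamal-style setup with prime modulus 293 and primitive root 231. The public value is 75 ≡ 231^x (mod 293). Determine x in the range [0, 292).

Baby-step giant-step with m = ceil(sqrt(292)) = 18.
Baby table (231^j mod 293 for j=0..17):
  0:1  1:231  2:35  3:174  4:53  5:230  6:97  7:139
  8:172  9:177  10:160  11:42  12:33  13:5  14:276  15:175
  16:284  17:265
Giant step factor: 231^(-18) ≡ 253 (mod 293).
Scan 75·253^i mod 293 for i = 0, 1, …:
  i=0: 75   i=1: 223   i=2: 163   i=3: 219
  i=4: 30   i=5: 265
Match at i=5, j=17: x = 5·18 + 17 = 107.

107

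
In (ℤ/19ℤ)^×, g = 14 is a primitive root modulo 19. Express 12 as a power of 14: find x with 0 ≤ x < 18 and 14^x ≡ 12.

15

Successive powers of 14 modulo 19:
  14^0=1  14^1=14  14^2=6  14^3=8  14^4=17  14^5=10
  14^6=7  14^7=3  14^8=4  14^9=18  14^10=5  14^11=13
  14^12=11  14^13=2  14^14=9  14^15=12
So 14^15 ≡ 12 (mod 19), giving x = 15.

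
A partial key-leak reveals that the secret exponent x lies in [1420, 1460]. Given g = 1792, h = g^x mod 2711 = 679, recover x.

1420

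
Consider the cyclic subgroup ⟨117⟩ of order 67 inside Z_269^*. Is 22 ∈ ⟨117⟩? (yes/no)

22 ∈ ⟨117⟩ iff 22^67 ≡ 1 (mod 269), since |⟨117⟩| = 67.
22^67 mod 269 = 82.
Since 82 ≠ 1, 22 does not lie in the subgroup.

no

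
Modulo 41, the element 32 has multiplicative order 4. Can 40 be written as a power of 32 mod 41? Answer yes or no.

yes

40 ∈ ⟨32⟩ iff 40^4 ≡ 1 (mod 41), since |⟨32⟩| = 4.
40^4 mod 41 = 1.
Since 1 = 1, 40 lies in the subgroup.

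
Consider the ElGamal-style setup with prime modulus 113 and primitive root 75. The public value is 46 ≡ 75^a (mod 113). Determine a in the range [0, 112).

Successive powers of 75 modulo 113:
  75^0=1  75^1=75  75^2=88  75^3=46
So 75^3 ≡ 46 (mod 113), giving a = 3.

3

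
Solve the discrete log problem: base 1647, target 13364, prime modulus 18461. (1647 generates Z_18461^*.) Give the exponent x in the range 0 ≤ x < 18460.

Baby-step giant-step with m = ceil(sqrt(18460)) = 136.
Baby table (1647^j mod 18461 for j=0..135):
  0:1  1:1647  2:17303  3:12718  4:11772  5:4434  6:10703  7:16047
  8:11718  9:7801  10:17852  11:12332  12:3704  13:8358  14:12181  15:13461
  16:17067  17:11707  18:8145  19:12129  20:1661  21:3439  22:14967  23:5214
  24:3093  25:17396  26:18201  27:14844  28:5704  29:16300  30:3806  31:10203
  32:4831  33:18427  34:17846  35:2450  36:10652  37:5894  38:15393  39:5318
  40:8232  41:7730  42:11681  43:2245  44:5315  45:3291  46:11204  47:10449
  48:3851  49:10474  50:8104  51:18446  52:12217  53:17370  54:12301  55:8030
  56:7334  57:5604  58:17749  59:8840  60:12212  61:9135  62:18091  63:18284
  64:3857  65:1895  66:1156  67:2449  68:9005  69:7052  70:2675  71:12007
  72:3798  73:15488  74:14095  75:8988  76:15975  77:3900  78:17333  79:6745
  80:13954  81:16754  82:13104  83:1379  84:510  85:9225  86:172  87:6369
  88:3895  89:9098  90:12535  91:5747  92:13277  93:9395  94:3247  95:12580
  96:6018  97:16550  98:9414  99:16079  100:9039  101:7667  102:225  103:1355
  104:16365  105:95  106:8777  107:756  108:8245  109:10680  110:15088  111:1430
  112:10663  113:5550  114:2655  115:15989  116:8497  117:1121  118:187  119:12613
  120:4986  121:15258  122:4505  123:16874  124:7673  125:10107  126:12868  127:368
  128:15344  129:16920  130:9591  131:12222  132:7144  133:6511  134:16237  135:10811
Giant step factor: 1647^(-136) ≡ 12643 (mod 18461).
Scan 13364·12643^i mod 18461 for i = 0, 1, …:
  i=0: 13364   i=1: 5980   i=2: 7345   i=3: 4005
  i=4: 15153   i=5: 9582   i=6: 4144   i=7: 274
  i=8: 11975   i=9: 1264     …   i=54: 1772
  i=55: 10203
Match at i=55, j=31: x = 55·136 + 31 = 7511.

7511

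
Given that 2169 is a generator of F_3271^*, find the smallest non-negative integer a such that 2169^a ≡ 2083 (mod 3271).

Baby-step giant-step with m = ceil(sqrt(3270)) = 58.
Baby table (2169^j mod 3271 for j=0..57):
  0:1  1:2169  2:863  3:835  4:2252  5:985  6:502  7:2866
  8:1454  9:482  10:2009  11:549  12:137  13:2763  14:475  15:3181
  16:1050  17:834  18:83  19:122  20:2938  21:614  22:469  23:3251
  24:2414  25:2366  26:2926  27:754  28:3197  29:3044  30:1558  31:359
  32:173  33:2343  34:2104  35:531  36:347  37:313  38:1800  39:1897
  40:2946  41:1611  42:831  43:118  44:804  45:433  46:400  47:785
  48:1745  49:358  50:1275  51:1480  52:1269  53:1550  54:2633  55:3082
  56:2205  57:443
Giant step factor: 2169^(-58) ≡ 989 (mod 3271).
Scan 2083·989^i mod 3271 for i = 0, 1, …:
  i=0: 2083   i=1: 2628   i=2: 1918   i=3: 2993
  i=4: 3093   i=5: 592   i=6: 3250   i=7: 2128
  i=8: 1339   i=9: 2787     …   i=55: 2873
  i=56: 2169
Match at i=56, j=1: a = 56·58 + 1 = 3249.

3249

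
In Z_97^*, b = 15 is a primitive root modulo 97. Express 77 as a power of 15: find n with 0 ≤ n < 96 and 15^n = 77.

3

Successive powers of 15 modulo 97:
  15^0=1  15^1=15  15^2=31  15^3=77
So 15^3 ≡ 77 (mod 97), giving n = 3.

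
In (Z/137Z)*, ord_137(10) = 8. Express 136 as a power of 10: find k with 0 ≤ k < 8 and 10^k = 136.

Successive powers of 10 modulo 137:
  10^0=1  10^1=10  10^2=100  10^3=41  10^4=136
So 10^4 ≡ 136 (mod 137), giving k = 4.

4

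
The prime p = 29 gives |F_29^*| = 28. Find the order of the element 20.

The order of 20 must divide p − 1 = 28 = 2^2 · 7.
Divisors: 1, 2, 4, 7, 14, 28.
Check each in increasing order: 20^1 ≡ 20;  20^2 ≡ 23;  20^4 ≡ 7;  20^7 ≡ 1.
Smallest exponent giving 1 is 7.

7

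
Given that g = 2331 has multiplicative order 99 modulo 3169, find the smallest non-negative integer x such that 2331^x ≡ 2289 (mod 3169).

61

Baby-step giant-step with m = ceil(sqrt(99)) = 10.
Baby table (2331^j mod 3169 for j=0..9):
  0:1  1:2331  2:1895  3:2828  4:548  5:281  6:2197  7:103
  8:2418  9:1876
Giant step factor: 2331^(-10) ≡ 12 (mod 3169).
Scan 2289·12^i mod 3169 for i = 0, 1, …:
  i=0: 2289   i=1: 2116   i=2: 40   i=3: 480
  i=4: 2591   i=5: 2571   i=6: 2331
Match at i=6, j=1: x = 6·10 + 1 = 61.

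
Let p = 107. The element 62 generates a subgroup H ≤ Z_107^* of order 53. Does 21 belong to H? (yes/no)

no

21 ∈ ⟨62⟩ iff 21^53 ≡ 1 (mod 107), since |⟨62⟩| = 53.
21^53 mod 107 = 106.
Since 106 ≠ 1, 21 does not lie in the subgroup.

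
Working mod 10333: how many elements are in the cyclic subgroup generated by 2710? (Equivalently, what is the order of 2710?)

861

The order of 2710 must divide p − 1 = 10332 = 2^2 · 3^2 · 7 · 41.
Divisors: 1, 2, 3, 4, 6, 7, 9, 12, 14, 18, 21, 28, 36, 41, 42, 63, 82, 84, 123, 126, 164, 246, 252, 287, 369, 492, 574, 738, 861, 1148, 1476, 1722, 2583, 3444, 5166, 10332.
Check each in increasing order: 2710^1 ≡ 2710;  2710^2 ≡ 7670;  2710^3 ≡ 6037;  2710^4 ≡ 3131;  2710^6 ≡ 878;  2710^7 ≡ 2790;  2710^9 ≡ 9990;  2710^12 ≡ 6242;  2710^14 ≡ 3351;  2710^18 ≡ 3986;  2710^21 ≡ 8258;  2710^28 ≡ 7563;  2710^36 ≡ 6375;  2710^41 ≡ 6374;  2710^42 ≡ 7097;  2710^63 ≡ 8583;  2710^82 ≡ 8853;  2710^84 ≡ 4367;  2710^123 ≡ 509;  2710^126 ≡ 3932;  2710^164 ≡ 10137;  2710^246 ≡ 756;  2710^252 ≡ 2456;  2710^287 ≡ 3566;  2710^369 ≡ 2483;  2710^492 ≡ 3221;  2710^574 ≡ 6766;  2710^738 ≡ 6821;  2710^861 ≡ 1.
Smallest exponent giving 1 is 861.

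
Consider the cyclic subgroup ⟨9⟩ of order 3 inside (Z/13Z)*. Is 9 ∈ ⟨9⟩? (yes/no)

yes

⟨9⟩ has order 3; its elements mod 13 are {1, 3, 9}.
9 is in this set.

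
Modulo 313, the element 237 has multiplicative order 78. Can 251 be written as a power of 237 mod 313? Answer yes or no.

251 ∈ ⟨237⟩ iff 251^78 ≡ 1 (mod 313), since |⟨237⟩| = 78.
251^78 mod 313 = 25.
Since 25 ≠ 1, 251 does not lie in the subgroup.

no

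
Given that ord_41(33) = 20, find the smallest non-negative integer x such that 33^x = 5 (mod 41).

19

Successive powers of 33 modulo 41:
  33^0=1  33^1=33  33^2=23  33^3=21  33^4=37  33^5=32
  33^6=31  33^7=39  33^8=16  33^9=36  33^10=40  33^11=8
  33^12=18  33^13=20  33^14=4  33^15=9  33^16=10  33^17=2
  33^18=25  33^19=5
So 33^19 ≡ 5 (mod 41), giving x = 19.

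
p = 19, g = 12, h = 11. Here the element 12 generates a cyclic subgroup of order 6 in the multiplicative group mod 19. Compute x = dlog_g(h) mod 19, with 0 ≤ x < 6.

2

Successive powers of 12 modulo 19:
  12^0=1  12^1=12  12^2=11
So 12^2 ≡ 11 (mod 19), giving x = 2.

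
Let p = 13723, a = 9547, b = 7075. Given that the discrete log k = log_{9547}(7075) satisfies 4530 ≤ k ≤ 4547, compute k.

4540

Compute 9547^4530 mod 13723 = 169, then multiply by 9547 repeatedly:
  9547^4530=169  9547^4531=7852  9547^4532=8018  9547^4533=952  9547^4534=4118
  9547^4535=11874  9547^4536=9098  9547^4537=5739  9547^4538=8017  9547^4539=5128
  9547^4540=7075
Found 7075 at exponent 4540.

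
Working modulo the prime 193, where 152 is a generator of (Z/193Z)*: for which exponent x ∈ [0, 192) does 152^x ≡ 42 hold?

Baby-step giant-step with m = ceil(sqrt(192)) = 14.
Baby table (152^j mod 193 for j=0..13):
  0:1  1:152  2:137  3:173  4:48  5:155  6:14  7:5
  8:181  9:106  10:93  11:47  12:3  13:70
Giant step factor: 152^(-14) ≡ 139 (mod 193).
Scan 42·139^i mod 193 for i = 0, 1, …:
  i=0: 42   i=1: 48
Match at i=1, j=4: x = 1·14 + 4 = 18.

18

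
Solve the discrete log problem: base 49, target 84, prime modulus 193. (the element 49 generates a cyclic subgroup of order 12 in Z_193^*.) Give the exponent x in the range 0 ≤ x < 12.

4

Successive powers of 49 modulo 193:
  49^0=1  49^1=49  49^2=85  49^3=112  49^4=84
So 49^4 ≡ 84 (mod 193), giving x = 4.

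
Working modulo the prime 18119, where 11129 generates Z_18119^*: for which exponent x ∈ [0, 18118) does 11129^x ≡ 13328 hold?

Baby-step giant-step with m = ceil(sqrt(18118)) = 135.
Baby table (11129^j mod 18119 for j=0..134):
  0:1  1:11129  2:11276  3:16529  4:7153  5:8970  6:9559  7:5462
  8:15472  9:3031  10:12540  11:5122  12:364  13:10419  14:9570  15:1048
  16:12675  17:3660  18:628  19:13197  20:14918  21:16144  22:16691  23:16270
  24:5663  25:5645  26:4632  27:973  28:11474  29:9553  30:11164  31:2173
  32:12571  33:5860  34:5659  35:15486  36:13885  37:7333  38:981  39:9911
  40:9166  41:16563  42:5040  43:11855  44:9856  45:13117  46:12429  47:1895
  48:17058  49:5719  50:12823  51:1923  52:2528  53:13424  54:4541  55:2898
  56:22  57:9291  58:12525  59:1258  60:12414  61:16150  62:10989  63:11450
  64:14242  65:12325  66:4095  67:3970  68:8008  69:11790  70:11231  71:4937
  72:7065  73:8044  74:13816  75:430  76:2054  77:10907  78:4822  79:13679
  80:15872  81:15476  82:11309  83:3287  84:16881  85:10857  86:10061  87:11568
  88:4777  89:2087  90:15784  91:14550  92:15566  93:16374  94:3463  95:614
  96:2343  97:2006  98:2166  99:7144  100:17523  101:16789  102:1653  103:5452
  104:12896  105:17104  106:10321  107:6068  108:1259  109:5424  110:9307  111:9399
  112:484  113:5093  114:3765  115:9557  116:1323  117:11039  118:6211  119:16353
  120:5301  121:17484  122:17614  123:14864  124:13105  125:5714  126:11535  127:18019
  128:10478  129:13897  130:14048  131:9460  132:8950  133:4407  134:15489
Giant step factor: 11129^(-135) ≡ 17963 (mod 18119).
Scan 13328·17963^i mod 18119 for i = 0, 1, …:
  i=0: 13328   i=1: 4517   i=2: 1989   i=3: 15858
  i=4: 8455   i=5: 3707   i=6: 1516   i=7: 17170
  i=8: 3092   i=9: 6861     …   i=58: 15967
  i=59: 9570
Match at i=59, j=14: x = 59·135 + 14 = 7979.

7979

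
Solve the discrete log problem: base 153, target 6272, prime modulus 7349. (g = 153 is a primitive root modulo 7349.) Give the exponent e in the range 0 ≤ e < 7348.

415

Baby-step giant-step with m = ceil(sqrt(7348)) = 86.
Baby table (153^j mod 7349 for j=0..85):
  0:1  1:153  2:1362  3:2614  4:3096  5:3352  6:5775  7:1695
  8:2120  9:1004  10:6632  11:534  12:863  13:7106  14:6915  15:7088
  16:4161  17:4619  18:1203  19:334  20:7008  21:6619  22:5894  23:5204
  24:2520  25:3412  26:257  27:2576  28:4631  29:3039  30:1980  31:1631
  32:7026  33:2024  34:1014  35:813  36:6805  37:4956  38:1321  39:3690
  40:6046  41:6413  42:3772  43:3894  44:513  45:4999  46:551  47:3464
  48:864  49:7259  50:928  51:2353  52:7257  53:622  54:6978  55:2029
  56:1779  57:274  58:5177  59:5738  60:3383  61:3169  62:7172  63:2315
  64:1443  65:309  66:3183  67:1965  68:6685  69:1294  70:6908  71:6017
  72:1976  73:1019  74:1578  75:6266  76:3328  77:2103  78:5752  79:5525
  80:190  81:7023  82:1565  83:4277  84:320  85:4866
Giant step factor: 153^(-86) ≡ 647 (mod 7349).
Scan 6272·647^i mod 7349 for i = 0, 1, …:
  i=0: 6272   i=1: 1336   i=2: 4559   i=3: 2724
  i=4: 6017
Match at i=4, j=71: e = 4·86 + 71 = 415.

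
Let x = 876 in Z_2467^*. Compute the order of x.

The order of 876 must divide p − 1 = 2466 = 2 · 3^2 · 137.
Divisors: 1, 2, 3, 6, 9, 18, 137, 274, 411, 822, 1233, 2466.
Check each in increasing order: 876^1 ≡ 876;  876^2 ≡ 139;  876^3 ≡ 881;  876^6 ≡ 1523;  876^9 ≡ 2182;  876^18 ≡ 2281;  876^137 ≡ 375;  876^274 ≡ 6;  876^411 ≡ 2250;  876^822 ≡ 216;  876^1233 ≡ 1.
Smallest exponent giving 1 is 1233.

1233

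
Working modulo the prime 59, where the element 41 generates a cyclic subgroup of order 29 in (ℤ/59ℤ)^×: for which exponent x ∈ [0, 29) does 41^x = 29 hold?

2

Successive powers of 41 modulo 59:
  41^0=1  41^1=41  41^2=29
So 41^2 ≡ 29 (mod 59), giving x = 2.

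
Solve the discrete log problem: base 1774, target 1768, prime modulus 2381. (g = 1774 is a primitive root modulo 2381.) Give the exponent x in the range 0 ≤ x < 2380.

322

Baby-step giant-step with m = ceil(sqrt(2380)) = 49.
Baby table (1774^j mod 2381 for j=0..48):
  0:1  1:1774  2:1775  3:1168  4:562  5:1730  6:2292  7:1641
  8:1552  9:812  10:2364  11:795  12:778  13:1573  14:2351  15:1543
  16:1513  17:675  18:2188  19:482  20:289  21:771  22:1060  23:1831
  24:510  25:2341  26:470  27:430  28:900  29:1330  30:2230  31:1179
  32:1028  33:2207  34:854  35:680  36:1534  37:2214  38:1367  39:1200
  40:186  41:1386  42:1572  43:577  44:2149  45:345  46:113  47:458
  48:571
Giant step factor: 1774^(-49) ≡ 516 (mod 2381).
Scan 1768·516^i mod 2381 for i = 0, 1, …:
  i=0: 1768   i=1: 365   i=2: 241   i=3: 544
  i=4: 2127   i=5: 2272   i=6: 900
Match at i=6, j=28: x = 6·49 + 28 = 322.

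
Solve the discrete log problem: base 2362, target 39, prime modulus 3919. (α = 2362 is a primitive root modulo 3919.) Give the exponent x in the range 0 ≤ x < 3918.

1266

Baby-step giant-step with m = ceil(sqrt(3918)) = 63.
Baby table (2362^j mod 3919 for j=0..62):
  0:1  1:2362  2:2307  3:1724  4:247  5:3402  6:1574  7:2576
  8:2224  9:1628  10:797  11:1394  12:668  13:2378  14:909  15:3365
  16:398  17:3435  18:1140  19:327  20:331  21:1941  22:3331  23:2389
  24:3377  25:1309  26:3686  27:2233  28:3291  29:1965  30:1234  31:2891
  32:1644  33:3318  34:3035  35:819  36:2411  37:475  38:1116  39:2424
  40:3748  41:3674  42:1322  43:3040  44:872  45:2189  46:1257  47:2351
  48:3758  49:3780  50:878  51:685  52:3342  53:938  54:1321  55:678
  56:2484  57:465  58:1010  59:2868  60:2184  61:1204  62:2573
Giant step factor: 2362^(-63) ≡ 1413 (mod 3919).
Scan 39·1413^i mod 3919 for i = 0, 1, …:
  i=0: 39   i=1: 241   i=2: 3499   i=3: 2228
  i=4: 1207   i=5: 726   i=6: 2979   i=7: 321
  i=8: 2888   i=9: 1065     …   i=19: 1019
  i=20: 1574
Match at i=20, j=6: x = 20·63 + 6 = 1266.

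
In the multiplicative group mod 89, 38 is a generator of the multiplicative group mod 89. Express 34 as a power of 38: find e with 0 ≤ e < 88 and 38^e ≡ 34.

Baby-step giant-step with m = ceil(sqrt(88)) = 10.
Baby table (38^j mod 89 for j=0..9):
  0:1  1:38  2:20  3:48  4:44  5:70  6:79  7:65
  8:67  9:54
Giant step factor: 38^(-10) ≡ 18 (mod 89).
Scan 34·18^i mod 89 for i = 0, 1, …:
  i=0: 34   i=1: 78   i=2: 69   i=3: 85
  i=4: 17   i=5: 39   i=6: 79
Match at i=6, j=6: e = 6·10 + 6 = 66.

66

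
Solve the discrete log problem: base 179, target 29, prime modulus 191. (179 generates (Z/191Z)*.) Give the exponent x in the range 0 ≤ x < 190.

77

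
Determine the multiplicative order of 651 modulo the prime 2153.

2152

The order of 651 must divide p − 1 = 2152 = 2^3 · 269.
Divisors: 1, 2, 4, 8, 269, 538, 1076, 2152.
Check each in increasing order: 651^1 ≡ 651;  651^2 ≡ 1813;  651^4 ≡ 1491;  651^8 ≡ 1185;  651^269 ≡ 1059;  651^538 ≡ 1921;  651^1076 ≡ 2152;  651^2152 ≡ 1.
Smallest exponent giving 1 is 2152.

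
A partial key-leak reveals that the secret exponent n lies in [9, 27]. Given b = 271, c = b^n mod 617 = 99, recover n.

12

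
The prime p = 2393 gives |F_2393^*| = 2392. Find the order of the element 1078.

The order of 1078 must divide p − 1 = 2392 = 2^3 · 13 · 23.
Divisors: 1, 2, 4, 8, 13, 23, 26, 46, 52, 92, 104, 184, 299, 598, 1196, 2392.
Check each in increasing order: 1078^1 ≡ 1078;  1078^2 ≡ 1479;  1078^4 ≡ 239;  1078^8 ≡ 2082;  1078^13 ≡ 550;  1078^23 ≡ 224;  1078^26 ≡ 982;  1078^46 ≡ 2316;  1078^52 ≡ 2338;  1078^92 ≡ 1143;  1078^104 ≡ 632;  1078^184 ≡ 2264;  1078^299 ≡ 58;  1078^598 ≡ 971;  1078^1196 ≡ 2392;  1078^2392 ≡ 1.
Smallest exponent giving 1 is 2392.

2392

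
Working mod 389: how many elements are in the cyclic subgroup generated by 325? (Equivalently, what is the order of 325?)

97

The order of 325 must divide p − 1 = 388 = 2^2 · 97.
Divisors: 1, 2, 4, 97, 194, 388.
Check each in increasing order: 325^1 ≡ 325;  325^2 ≡ 206;  325^4 ≡ 35;  325^97 ≡ 1.
Smallest exponent giving 1 is 97.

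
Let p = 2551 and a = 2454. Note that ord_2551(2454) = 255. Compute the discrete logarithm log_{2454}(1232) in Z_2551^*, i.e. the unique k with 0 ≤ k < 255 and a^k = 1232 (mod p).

238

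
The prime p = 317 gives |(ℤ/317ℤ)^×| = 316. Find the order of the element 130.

316

The order of 130 must divide p − 1 = 316 = 2^2 · 79.
Divisors: 1, 2, 4, 79, 158, 316.
Check each in increasing order: 130^1 ≡ 130;  130^2 ≡ 99;  130^4 ≡ 291;  130^79 ≡ 203;  130^158 ≡ 316;  130^316 ≡ 1.
Smallest exponent giving 1 is 316.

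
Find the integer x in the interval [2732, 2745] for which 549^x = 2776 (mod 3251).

Compute 549^2732 mod 3251 = 3142, then multiply by 549 repeatedly:
  549^2732=3142  549^2733=1928  549^2734=1897  549^2735=1133  549^2736=1076
  549^2737=2293  549^2738=720  549^2739=1909  549^2740=1219  549^2741=2776
Found 2776 at exponent 2741.

2741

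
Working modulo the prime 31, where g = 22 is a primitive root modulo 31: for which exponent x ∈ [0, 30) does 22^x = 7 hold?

Successive powers of 22 modulo 31:
  22^0=1  22^1=22  22^2=19  22^3=15  22^4=20  22^5=6
  22^6=8  22^7=21  22^8=28  22^9=27  22^10=5  22^11=17
  22^12=2  22^13=13  22^14=7
So 22^14 ≡ 7 (mod 31), giving x = 14.

14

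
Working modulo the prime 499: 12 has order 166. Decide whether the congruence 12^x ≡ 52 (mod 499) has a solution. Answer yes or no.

yes

52 ∈ ⟨12⟩ iff 52^166 ≡ 1 (mod 499), since |⟨12⟩| = 166.
52^166 mod 499 = 1.
Since 1 = 1, 52 lies in the subgroup.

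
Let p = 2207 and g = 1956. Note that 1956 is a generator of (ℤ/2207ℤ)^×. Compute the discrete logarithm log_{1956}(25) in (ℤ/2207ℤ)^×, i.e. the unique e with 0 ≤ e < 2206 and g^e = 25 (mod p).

2134

Baby-step giant-step with m = ceil(sqrt(2206)) = 47.
Baby table (1956^j mod 2207 for j=0..46):
  0:1  1:1956  2:1205  3:2111  4:2026  5:1291  6:388  7:1927
  8:1863  9:271  10:396  11:2126  12:468  13:1710  14:1155  15:1419
  16:1365  17:1677  18:610  19:1380  20:119  21:1029  22:2147  23:1818
  24:531  25:1346  26:2032  27:1992  28:997  29:1351  30:777  31:1396
  32:517  33:446  34:611  35:1129  36:1324  37:933  38:1966  39:902
  40:919  41:1066  42:1688  43:56  44:1393  45:1270  46:1245
Giant step factor: 1956^(-47) ≡ 545 (mod 2207).
Scan 25·545^i mod 2207 for i = 0, 1, …:
  i=0: 25   i=1: 383   i=2: 1277   i=3: 760
  i=4: 1491   i=5: 419   i=6: 1034   i=7: 745
  i=8: 2144   i=9: 977     …   i=44: 286
  i=45: 1380
Match at i=45, j=19: e = 45·47 + 19 = 2134.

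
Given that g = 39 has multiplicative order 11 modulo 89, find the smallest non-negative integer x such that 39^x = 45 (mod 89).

3

Successive powers of 39 modulo 89:
  39^0=1  39^1=39  39^2=8  39^3=45
So 39^3 ≡ 45 (mod 89), giving x = 3.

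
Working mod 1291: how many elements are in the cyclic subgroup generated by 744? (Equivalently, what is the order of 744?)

The order of 744 must divide p − 1 = 1290 = 2 · 3 · 5 · 43.
Divisors: 1, 2, 3, 5, 6, 10, 15, 30, 43, 86, 129, 215, 258, 430, 645, 1290.
Check each in increasing order: 744^1 ≡ 744;  744^2 ≡ 988;  744^3 ≡ 493;  744^5 ≡ 377;  744^6 ≡ 341;  744^10 ≡ 119;  744^15 ≡ 969;  744^30 ≡ 404;  744^43 ≡ 1290;  744^86 ≡ 1.
Smallest exponent giving 1 is 86.

86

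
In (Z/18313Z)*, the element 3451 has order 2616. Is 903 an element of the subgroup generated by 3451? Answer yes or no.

903 ∈ ⟨3451⟩ iff 903^2616 ≡ 1 (mod 18313), since |⟨3451⟩| = 2616.
903^2616 mod 18313 = 1.
Since 1 = 1, 903 lies in the subgroup.

yes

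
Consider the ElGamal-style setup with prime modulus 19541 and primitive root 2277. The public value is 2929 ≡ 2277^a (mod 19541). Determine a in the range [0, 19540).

12983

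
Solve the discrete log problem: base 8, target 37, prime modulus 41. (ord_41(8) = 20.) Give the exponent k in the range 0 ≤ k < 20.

4

Successive powers of 8 modulo 41:
  8^0=1  8^1=8  8^2=23  8^3=20  8^4=37
So 8^4 ≡ 37 (mod 41), giving k = 4.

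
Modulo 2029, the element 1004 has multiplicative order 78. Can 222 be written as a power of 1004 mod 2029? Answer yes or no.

yes

222 ∈ ⟨1004⟩ iff 222^78 ≡ 1 (mod 2029), since |⟨1004⟩| = 78.
222^78 mod 2029 = 1.
Since 1 = 1, 222 lies in the subgroup.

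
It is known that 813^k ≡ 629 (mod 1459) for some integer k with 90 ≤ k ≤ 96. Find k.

95

Compute 813^90 mod 1459 = 125, then multiply by 813 repeatedly:
  813^90=125  813^91=954  813^92=873  813^93=675  813^94=191
  813^95=629
Found 629 at exponent 95.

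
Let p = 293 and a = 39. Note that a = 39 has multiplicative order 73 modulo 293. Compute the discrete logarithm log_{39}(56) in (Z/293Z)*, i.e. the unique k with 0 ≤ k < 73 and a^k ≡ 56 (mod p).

2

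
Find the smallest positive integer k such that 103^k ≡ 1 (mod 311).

310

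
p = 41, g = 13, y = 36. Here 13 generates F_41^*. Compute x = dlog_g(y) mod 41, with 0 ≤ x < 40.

Successive powers of 13 modulo 41:
  13^0=1  13^1=13  13^2=5  13^3=24  13^4=25  13^5=38
  13^6=2  13^7=26  13^8=10  13^9=7  13^10=9  13^11=35
  13^12=4  13^13=11  13^14=20  13^15=14  13^16=18  13^17=29
  13^18=8  13^19=22  13^20=40  13^21=28  13^22=36
So 13^22 ≡ 36 (mod 41), giving x = 22.

22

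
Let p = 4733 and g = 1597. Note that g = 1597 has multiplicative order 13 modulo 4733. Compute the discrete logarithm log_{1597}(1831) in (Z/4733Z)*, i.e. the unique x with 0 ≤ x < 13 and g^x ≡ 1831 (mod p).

Successive powers of 1597 modulo 4733:
  1597^0=1  1597^1=1597  1597^2=4055  1597^3=1091  1597^4=583  1597^5=3383
  1597^6=2298  1597^7=1831
So 1597^7 ≡ 1831 (mod 4733), giving x = 7.

7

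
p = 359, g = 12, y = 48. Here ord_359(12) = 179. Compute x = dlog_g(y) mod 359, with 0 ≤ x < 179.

Baby-step giant-step with m = ceil(sqrt(179)) = 14.
Baby table (12^j mod 359 for j=0..13):
  0:1  1:12  2:144  3:292  4:273  5:45  6:181  7:18
  8:216  9:79  10:230  11:247  12:92  13:27
Giant step factor: 12^(-14) ≡ 41 (mod 359).
Scan 48·41^i mod 359 for i = 0, 1, …:
  i=0: 48   i=1: 173   i=2: 272   i=3: 23
  i=4: 225   i=5: 250   i=6: 198   i=7: 220
  i=8: 45
Match at i=8, j=5: x = 8·14 + 5 = 117.

117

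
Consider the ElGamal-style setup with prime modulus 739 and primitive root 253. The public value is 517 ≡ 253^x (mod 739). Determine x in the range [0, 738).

167

Baby-step giant-step with m = ceil(sqrt(738)) = 28.
Baby table (253^j mod 739 for j=0..27):
  0:1  1:253  2:455  3:570  4:105  5:700  6:479  7:730
  8:679  9:339  10:43  11:533  12:351  13:123  14:81  15:540
  16:644  17:352  18:376  19:536  20:371  21:10  22:313  23:116
  24:527  25:311  26:349  27:356
Giant step factor: 253^(-28) ≡ 156 (mod 739).
Scan 517·156^i mod 739 for i = 0, 1, …:
  i=0: 517   i=1: 101   i=2: 237   i=3: 22
  i=4: 476   i=5: 356
Match at i=5, j=27: x = 5·28 + 27 = 167.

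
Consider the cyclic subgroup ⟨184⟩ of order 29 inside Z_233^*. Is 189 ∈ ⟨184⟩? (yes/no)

no

189 ∈ ⟨184⟩ iff 189^29 ≡ 1 (mod 233), since |⟨184⟩| = 29.
189^29 mod 233 = 221.
Since 221 ≠ 1, 189 does not lie in the subgroup.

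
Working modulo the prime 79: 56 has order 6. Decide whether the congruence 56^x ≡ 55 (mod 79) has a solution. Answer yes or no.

yes

⟨56⟩ has order 6; its elements mod 79 are {1, 23, 24, 55, 56, 78}.
55 is in this set.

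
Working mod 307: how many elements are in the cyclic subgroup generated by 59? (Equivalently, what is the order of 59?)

306

The order of 59 must divide p − 1 = 306 = 2 · 3^2 · 17.
Divisors: 1, 2, 3, 6, 9, 17, 18, 34, 51, 102, 153, 306.
Check each in increasing order: 59^1 ≡ 59;  59^2 ≡ 104;  59^3 ≡ 303;  59^6 ≡ 16;  59^9 ≡ 243;  59^17 ≡ 33;  59^18 ≡ 105;  59^34 ≡ 168;  59^51 ≡ 18;  59^102 ≡ 17;  59^153 ≡ 306;  59^306 ≡ 1.
Smallest exponent giving 1 is 306.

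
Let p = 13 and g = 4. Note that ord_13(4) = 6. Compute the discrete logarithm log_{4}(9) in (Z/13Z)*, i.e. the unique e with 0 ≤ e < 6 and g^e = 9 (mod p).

4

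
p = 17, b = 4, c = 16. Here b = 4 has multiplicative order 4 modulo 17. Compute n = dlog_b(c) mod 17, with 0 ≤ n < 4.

2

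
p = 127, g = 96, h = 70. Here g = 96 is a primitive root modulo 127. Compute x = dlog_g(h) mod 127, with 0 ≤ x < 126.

58

Baby-step giant-step with m = ceil(sqrt(126)) = 12.
Baby table (96^j mod 127 for j=0..11):
  0:1  1:96  2:72  3:54  4:104  5:78  6:122  7:28
  8:21  9:111  10:115  11:118
Giant step factor: 96^(-12) ≡ 61 (mod 127).
Scan 70·61^i mod 127 for i = 0, 1, …:
  i=0: 70   i=1: 79   i=2: 120   i=3: 81
  i=4: 115
Match at i=4, j=10: x = 4·12 + 10 = 58.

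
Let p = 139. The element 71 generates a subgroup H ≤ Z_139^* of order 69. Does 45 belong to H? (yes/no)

45 ∈ ⟨71⟩ iff 45^69 ≡ 1 (mod 139), since |⟨71⟩| = 69.
45^69 mod 139 = 1.
Since 1 = 1, 45 lies in the subgroup.

yes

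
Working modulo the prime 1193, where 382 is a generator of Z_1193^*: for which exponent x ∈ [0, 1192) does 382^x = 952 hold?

Baby-step giant-step with m = ceil(sqrt(1192)) = 35.
Baby table (382^j mod 1193 for j=0..34):
  0:1  1:382  2:378  3:43  4:917  5:745  6:656  7:62
  8:1017  9:769  10:280  11:783  12:856  13:110  14:265  15:1018
  16:1151  17:658  18:826  19:580  20:855  21:921  22:1080  23:975
  24:234  25:1106  26:170  27:518  28:1031  29:152  30:800  31:192
  32:571  33:996  34:1098
Giant step factor: 382^(-35) ≡ 136 (mod 1193).
Scan 952·136^i mod 1193 for i = 0, 1, …:
  i=0: 952   i=1: 628   i=2: 705   i=3: 440
  i=4: 190   i=5: 787   i=6: 855
Match at i=6, j=20: x = 6·35 + 20 = 230.

230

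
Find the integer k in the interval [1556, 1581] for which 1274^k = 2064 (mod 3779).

1575

Compute 1274^1556 mod 3779 = 396, then multiply by 1274 repeatedly:
  1274^1556=396  1274^1557=1897  1274^1558=1997  1274^1559=911  1274^1560=461
  1274^1561=1569  1274^1562=3594  1274^1563=2387  1274^1564=2722  1274^1565=2485
  1274^1566=2867  1274^1567=2044  1274^1568=325  1274^1569=2139  1274^1570=427
  1274^1571=3601  1274^1572=3747  1274^1573=801  1274^1574=144  1274^1575=2064
Found 2064 at exponent 1575.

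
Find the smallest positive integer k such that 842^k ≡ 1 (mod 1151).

575

The order of 842 must divide p − 1 = 1150 = 2 · 5^2 · 23.
Divisors: 1, 2, 5, 10, 23, 25, 46, 50, 115, 230, 575, 1150.
Check each in increasing order: 842^1 ≡ 842;  842^2 ≡ 1099;  842^5 ≡ 90;  842^10 ≡ 43;  842^23 ≡ 120;  842^25 ≡ 666;  842^46 ≡ 588;  842^50 ≡ 421;  842^115 ≡ 334;  842^230 ≡ 1060;  842^575 ≡ 1.
Smallest exponent giving 1 is 575.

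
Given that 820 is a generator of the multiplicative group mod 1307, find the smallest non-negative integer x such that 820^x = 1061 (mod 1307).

964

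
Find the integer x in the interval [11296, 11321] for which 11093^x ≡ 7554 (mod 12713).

Compute 11093^11296 mod 12713 = 4406, then multiply by 11093 repeatedly:
  11093^11296=4406  11093^11297=6986  11093^11298=9963  11093^11299=5450  11093^11300=6535
  11093^11301=3229  11093^11302=6776  11093^11303=6912  11093^11304=2713  11093^11305=3638
  11093^11306=5272  11093^11307=2496  11093^11308=11927  11093^11309=2020  11093^11310=7554
Found 7554 at exponent 11310.

11310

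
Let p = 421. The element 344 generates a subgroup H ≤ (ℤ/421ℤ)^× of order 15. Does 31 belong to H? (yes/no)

no

⟨344⟩ has order 15; its elements mod 421 are {1, 20, 35, 82, 107, 144, 181, 252, 279, 344, 354, 377, 383, 400, 409}.
31 is not in this set.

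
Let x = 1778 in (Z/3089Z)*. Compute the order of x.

1544

The order of 1778 must divide p − 1 = 3088 = 2^4 · 193.
Divisors: 1, 2, 4, 8, 16, 193, 386, 772, 1544, 3088.
Check each in increasing order: 1778^1 ≡ 1778;  1778^2 ≡ 1237;  1778^4 ≡ 1114;  1778^8 ≡ 2307;  1778^16 ≡ 2991;  1778^193 ≡ 826;  1778^386 ≡ 2696;  1778^772 ≡ 3088;  1778^1544 ≡ 1.
Smallest exponent giving 1 is 1544.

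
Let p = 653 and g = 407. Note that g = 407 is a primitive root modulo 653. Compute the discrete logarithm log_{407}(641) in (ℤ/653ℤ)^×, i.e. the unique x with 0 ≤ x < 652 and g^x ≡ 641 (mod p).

287

Baby-step giant-step with m = ceil(sqrt(652)) = 26.
Baby table (407^j mod 653 for j=0..25):
  0:1  1:407  2:440  3:158  4:312  5:302  6:150  7:321
  8:47  9:192  10:437  11:243  12:298  13:481  14:520  15:68
  16:250  17:535  18:296  19:320  20:293  21:405  22:279  23:584
  24:649  25:331
Giant step factor: 407^(-26) ≡ 548 (mod 653).
Scan 641·548^i mod 653 for i = 0, 1, …:
  i=0: 641   i=1: 607   i=2: 259   i=3: 231
  i=4: 559   i=5: 75   i=6: 614   i=7: 177
  i=8: 352   i=9: 261   i=10: 21   i=11: 407
Match at i=11, j=1: x = 11·26 + 1 = 287.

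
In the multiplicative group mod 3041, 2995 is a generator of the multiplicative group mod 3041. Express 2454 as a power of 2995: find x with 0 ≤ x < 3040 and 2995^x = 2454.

601

Baby-step giant-step with m = ceil(sqrt(3040)) = 56.
Baby table (2995^j mod 3041 for j=0..55):
  0:1  1:2995  2:2116  3:3017  4:1104  5:913  6:576  7:873
  8:2416  9:1381  10:335  11:2836  12:307  13:1083  14:1879  15:1755
  16:1377  17:519  18:454  19:403  20:2749  21:1268  22:2492  23:926
  24:3019  25:1012  26:2104  27:528  28:40  29:1201  30:2533  31:2081
  32:1586  33:28  34:1753  35:1469  36:2369  37:502  38:1236  39:923
  40:116  41:746  42:2176  43:257  44:342  45:2514  46:2955  47:915
  48:484  49:2064  50:2368  51:548  52:2161  53:947  54:2053  55:2874
Giant step factor: 2995^(-56) ≡ 2735 (mod 3041).
Scan 2454·2735^i mod 3041 for i = 0, 1, …:
  i=0: 2454   i=1: 203   i=2: 1743   i=3: 1858
  i=4: 119   i=5: 78   i=6: 460   i=7: 2167
  i=8: 2877   i=9: 1528   i=10: 746
Match at i=10, j=41: x = 10·56 + 41 = 601.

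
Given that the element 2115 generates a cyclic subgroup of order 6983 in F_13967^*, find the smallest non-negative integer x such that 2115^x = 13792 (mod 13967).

5959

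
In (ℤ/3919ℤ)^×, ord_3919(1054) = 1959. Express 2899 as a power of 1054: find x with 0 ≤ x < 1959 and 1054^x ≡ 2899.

Baby-step giant-step with m = ceil(sqrt(1959)) = 45.
Baby table (1054^j mod 3919 for j=0..44):
  0:1  1:1054  2:1839  3:2320  4:3743  5:2608  6:1613  7:3175
  8:3543  9:3434  10:2199  11:1617  12:3472  13:3061  14:957  15:1495
  16:292  17:2086  18:85  19:3372  20:3474  21:1250  22:716  23:2216
  24:3859  25:3383  26:3311  27:1884  28:2722  29:280  30:1195  31:1531
  32:2965  33:1667  34:1306  35:955  36:3306  37:533  38:1365  39:437
  40:2075  41:248  42:2738  43:1468  44:3186
Giant step factor: 1054^(-45) ≡ 349 (mod 3919).
Scan 2899·349^i mod 3919 for i = 0, 1, …:
  i=0: 2899   i=1: 649   i=2: 3118   i=3: 2619
  i=4: 904   i=5: 1976   i=6: 3799   i=7: 1229
  i=8: 1750   i=9: 3305   i=10: 1259   i=11: 463
  i=12: 908   i=13: 3372
Match at i=13, j=19: x = 13·45 + 19 = 604.

604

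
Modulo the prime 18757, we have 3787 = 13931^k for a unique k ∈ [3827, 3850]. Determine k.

3840

Compute 13931^3827 mod 18757 = 5737, then multiply by 13931 repeatedly:
  13931^3827=5737  13931^3828=17327  13931^3829=17361  13931^3830=3333  13931^3831=8448
  13931^3832=7670  13931^3833=10898  13931^3834=880  13931^3835=10959  13931^3836=6606
  13931^3837=6344  13931^3838=14037  13931^3839=7722  13931^3840=3787
Found 3787 at exponent 3840.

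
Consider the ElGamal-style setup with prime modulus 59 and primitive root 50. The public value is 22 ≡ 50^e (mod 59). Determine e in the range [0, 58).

2

Successive powers of 50 modulo 59:
  50^0=1  50^1=50  50^2=22
So 50^2 ≡ 22 (mod 59), giving e = 2.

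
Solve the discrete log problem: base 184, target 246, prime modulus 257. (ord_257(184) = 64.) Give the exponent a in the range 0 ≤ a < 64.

Baby-step giant-step with m = ceil(sqrt(64)) = 8.
Baby table (184^j mod 257 for j=0..7):
  0:1  1:184  2:189  3:81  4:255  5:146  6:136  7:95
Giant step factor: 184^(-8) ≡ 193 (mod 257).
Scan 246·193^i mod 257 for i = 0, 1, …:
  i=0: 246   i=1: 190   i=2: 176   i=3: 44
  i=4: 11   i=5: 67   i=6: 81
Match at i=6, j=3: a = 6·8 + 3 = 51.

51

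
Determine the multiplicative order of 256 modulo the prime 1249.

39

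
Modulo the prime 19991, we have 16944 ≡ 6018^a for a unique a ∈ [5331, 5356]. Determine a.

Compute 6018^5331 mod 19991 = 67, then multiply by 6018 repeatedly:
  6018^5331=67  6018^5332=3386  6018^5333=6119  6018^5334=720  6018^5335=14904
  6018^5336=12646  6018^5337=17882  6018^5338=2323  6018^5339=6105  6018^5340=16423
  6018^5341=18101  6018^5342=859  6018^5343=11784  6018^5344=8035  6018^5345=16392
  6018^5346=11462  6018^5347=9366  6018^5348=9959  6018^5349=244  6018^5350=9049
  6018^5351=1398  6018^5352=16944
Found 16944 at exponent 5352.

5352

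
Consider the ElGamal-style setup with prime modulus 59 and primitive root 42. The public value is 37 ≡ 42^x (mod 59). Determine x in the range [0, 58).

Successive powers of 42 modulo 59:
  42^0=1  42^1=42  42^2=53  42^3=43  42^4=36  42^5=37
So 42^5 ≡ 37 (mod 59), giving x = 5.

5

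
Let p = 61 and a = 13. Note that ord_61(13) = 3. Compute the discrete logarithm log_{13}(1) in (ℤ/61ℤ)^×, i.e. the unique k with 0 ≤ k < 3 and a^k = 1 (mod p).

Successive powers of 13 modulo 61:
  13^0=1
So 13^0 ≡ 1 (mod 61), giving k = 0.

0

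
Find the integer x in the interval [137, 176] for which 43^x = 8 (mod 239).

Compute 43^137 mod 239 = 219, then multiply by 43 repeatedly:
  43^137=219  43^138=96  43^139=65  43^140=166  43^141=207
  43^142=58  43^143=104  43^144=170  43^145=140  43^146=45
  43^147=23  43^148=33  43^149=224  43^150=72  43^151=228
  43^152=5  43^153=215  43^154=163  43^155=78  43^156=8
Found 8 at exponent 156.

156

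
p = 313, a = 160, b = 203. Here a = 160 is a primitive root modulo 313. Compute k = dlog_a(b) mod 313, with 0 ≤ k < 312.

217

Baby-step giant-step with m = ceil(sqrt(312)) = 18.
Baby table (160^j mod 313 for j=0..17):
  0:1  1:160  2:247  3:82  4:287  5:222  6:151  7:59
  8:50  9:175  10:143  11:31  12:265  13:145  14:38  15:133
  16:309  17:299
Giant step factor: 160^(-18) ≡ 198 (mod 313).
Scan 203·198^i mod 313 for i = 0, 1, …:
  i=0: 203   i=1: 130   i=2: 74   i=3: 254
  i=4: 212   i=5: 34   i=6: 159   i=7: 182
  i=8: 41   i=9: 293   i=10: 109   i=11: 298
  i=12: 160
Match at i=12, j=1: k = 12·18 + 1 = 217.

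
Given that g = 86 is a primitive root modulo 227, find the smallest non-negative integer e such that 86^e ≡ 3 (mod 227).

Baby-step giant-step with m = ceil(sqrt(226)) = 16.
Baby table (86^j mod 227 for j=0..15):
  0:1  1:86  2:132  3:2  4:172  5:37  6:4  7:117
  8:74  9:8  10:7  11:148  12:16  13:14  14:69  15:32
Giant step factor: 86^(-16) ≡ 73 (mod 227).
Scan 3·73^i mod 227 for i = 0, 1, …:
  i=0: 3   i=1: 219   i=2: 97   i=3: 44
  i=4: 34   i=5: 212   i=6: 40   i=7: 196
  i=8: 7
Match at i=8, j=10: e = 8·16 + 10 = 138.

138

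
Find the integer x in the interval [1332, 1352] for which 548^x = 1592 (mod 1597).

Compute 548^1332 mod 1597 = 791, then multiply by 548 repeatedly:
  548^1332=791  548^1333=681  548^1334=1087  548^1335=1592
Found 1592 at exponent 1335.

1335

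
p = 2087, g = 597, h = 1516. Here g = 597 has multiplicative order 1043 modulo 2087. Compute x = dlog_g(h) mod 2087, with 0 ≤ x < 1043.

Baby-step giant-step with m = ceil(sqrt(1043)) = 33.
Baby table (597^j mod 2087 for j=0..32):
  0:1  1:597  2:1619  3:262  4:1976  5:517  6:1860  7:136
  8:1886  9:1049  10:153  11:1600  12:1441  13:433  14:1800  15:1882
  16:748  17:2025  18:552  19:1885  20:452  21:621  22:1338  23:1552
  24:2003  25:2027  26:1746  27:949  28:976  29:399  30:285  31:1098
  32:188
Giant step factor: 597^(-33) ≡ 131 (mod 2087).
Scan 1516·131^i mod 2087 for i = 0, 1, …:
  i=0: 1516   i=1: 331   i=2: 1621   i=3: 1564
  i=4: 358   i=5: 984   i=6: 1597   i=7: 507
  i=8: 1720   i=9: 2011   i=10: 479   i=11: 139
  i=12: 1513   i=13: 2025
Match at i=13, j=17: x = 13·33 + 17 = 446.

446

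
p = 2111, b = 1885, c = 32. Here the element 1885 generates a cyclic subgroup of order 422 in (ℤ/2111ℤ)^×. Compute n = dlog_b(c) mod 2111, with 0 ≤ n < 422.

Baby-step giant-step with m = ceil(sqrt(422)) = 21.
Baby table (1885^j mod 2111 for j=0..20):
  0:1  1:1885  2:412  3:1883  4:864  5:1059  6:1320  7:1442
  8:1313  9:913  10:540  11:398  12:825  13:1429  14:29  15:1890
  16:1393  17:1832  18:1835  19:1157  20:282
Giant step factor: 1885^(-21) ≡ 1066 (mod 2111).
Scan 32·1066^i mod 2111 for i = 0, 1, …:
  i=0: 32   i=1: 336   i=2: 1417   i=3: 1157
Match at i=3, j=19: n = 3·21 + 19 = 82.

82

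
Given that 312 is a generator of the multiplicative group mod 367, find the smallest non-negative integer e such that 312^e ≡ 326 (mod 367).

271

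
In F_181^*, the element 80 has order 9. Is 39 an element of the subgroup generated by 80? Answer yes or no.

39 ∈ ⟨80⟩ iff 39^9 ≡ 1 (mod 181), since |⟨80⟩| = 9.
39^9 mod 181 = 1.
Since 1 = 1, 39 lies in the subgroup.

yes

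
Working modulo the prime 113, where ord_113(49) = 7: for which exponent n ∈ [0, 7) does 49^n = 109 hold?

5

Successive powers of 49 modulo 113:
  49^0=1  49^1=49  49^2=28  49^3=16  49^4=106  49^5=109
So 49^5 ≡ 109 (mod 113), giving n = 5.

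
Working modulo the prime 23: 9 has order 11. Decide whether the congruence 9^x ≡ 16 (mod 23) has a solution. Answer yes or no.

yes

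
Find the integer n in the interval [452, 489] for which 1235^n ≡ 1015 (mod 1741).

Compute 1235^452 mod 1741 = 16, then multiply by 1235 repeatedly:
  1235^452=16  1235^453=609  1235^454=3  1235^455=223  1235^456=327
  1235^457=1674  1235^458=823  1235^459=1402  1235^460=916  1235^461=1351
  1235^462=607  1235^463=1015
Found 1015 at exponent 463.

463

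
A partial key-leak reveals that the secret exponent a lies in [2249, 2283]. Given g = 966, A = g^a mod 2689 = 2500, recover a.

2264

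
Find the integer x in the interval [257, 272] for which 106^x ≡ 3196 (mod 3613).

263

Compute 106^257 mod 3613 = 611, then multiply by 106 repeatedly:
  106^257=611  106^258=3345  106^259=496  106^260=1994  106^261=1810
  106^262=371  106^263=3196
Found 3196 at exponent 263.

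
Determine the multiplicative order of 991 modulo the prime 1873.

936

The order of 991 must divide p − 1 = 1872 = 2^4 · 3^2 · 13.
Divisors: 1, 2, 3, 4, 6, 8, 9, 12, 13, 16, 18, 24, 26, 36, 39, 48, 52, 72, 78, 104, 117, 144, 156, 208, 234, 312, 468, 624, 936, 1872.
Check each in increasing order: 991^1 ≡ 991;  991^2 ≡ 629;  991^3 ≡ 1503;  991^4 ≡ 438;  991^6 ≡ 171;  991^8 ≡ 798;  991^9 ≡ 412;  991^12 ≡ 1146;  991^13 ≡ 648;  991^16 ≡ 1857;  991^18 ≡ 1174;  991^24 ≡ 343;  991^26 ≡ 352;  991^36 ≡ 1621;  991^39 ≡ 1463;  991^48 ≡ 1523;  991^52 ≡ 286;  991^72 ≡ 1695;  991^78 ≡ 1403;  991^104 ≡ 1257;  991^117 ≡ 1654;  991^144 ≡ 1716;  991^156 ≡ 1759;  991^208 ≡ 1110;  991^234 ≡ 1136;  991^312 ≡ 1758;  991^468 ≡ 1872;  991^624 ≡ 114;  991^936 ≡ 1.
Smallest exponent giving 1 is 936.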